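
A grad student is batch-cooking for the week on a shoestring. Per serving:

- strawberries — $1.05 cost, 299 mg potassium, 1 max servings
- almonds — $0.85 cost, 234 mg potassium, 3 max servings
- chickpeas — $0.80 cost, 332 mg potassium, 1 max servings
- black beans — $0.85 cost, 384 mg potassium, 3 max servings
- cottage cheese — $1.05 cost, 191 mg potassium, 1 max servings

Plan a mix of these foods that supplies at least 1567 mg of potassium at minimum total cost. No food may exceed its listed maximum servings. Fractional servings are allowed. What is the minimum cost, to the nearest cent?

Cost per mg of potassium: black beans $0.0022, chickpeas $0.0024, strawberries $0.0035, almonds $0.0036, cottage cheese $0.0055.
Take 3 servings of black beans: +1152.0 mg potassium for $2.55 (total $2.55, still need 415.0 mg).
Take 1 serving of chickpeas: +332.0 mg potassium for $0.80 (total $3.35, still need 83.0 mg).
Take 0.2776 servings of strawberries: +83.0 mg potassium for $0.29 (total $3.64, still need 0.0 mg).
Filling from the cheapest source first is optimal under one linear minimum: $3.64.

$3.64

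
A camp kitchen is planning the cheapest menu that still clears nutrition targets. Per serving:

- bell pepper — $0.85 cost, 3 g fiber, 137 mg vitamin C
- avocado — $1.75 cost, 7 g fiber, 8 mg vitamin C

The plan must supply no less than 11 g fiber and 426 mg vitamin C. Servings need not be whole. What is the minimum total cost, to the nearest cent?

$3.06

The cheapest plan sits at a corner of the feasible region — with two constraints it uses at most two foods.
bell pepper only: max(11/3, 426/137) = 3.667 servings → $3.12.
avocado only: max(11/7, 426/8) = 53.25 servings → $93.19.
bell pepper + avocado with both tight: 3.095 servings and 0.2449 servings → $3.06.
Cheapest feasible corner: $3.06.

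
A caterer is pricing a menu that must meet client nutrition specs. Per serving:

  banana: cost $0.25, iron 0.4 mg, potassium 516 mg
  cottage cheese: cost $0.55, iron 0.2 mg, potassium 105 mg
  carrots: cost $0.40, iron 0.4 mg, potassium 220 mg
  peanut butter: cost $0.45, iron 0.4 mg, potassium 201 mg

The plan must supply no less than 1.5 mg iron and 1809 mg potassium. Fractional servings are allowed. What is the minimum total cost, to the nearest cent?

A basic optimal solution has at most two foods positive. Try each food alone and each pair with both targets met exactly.
banana only: max(1.5/0.4, 1809/516) = 3.75 servings → $0.94.
cottage cheese only: max(1.5/0.2, 1809/105) = 17.23 servings → $9.48.
carrots only: max(1.5/0.4, 1809/220) = 8.223 servings → $3.29.
peanut butter only: max(1.5/0.4, 1809/201) = 9 servings → $4.05.
banana + cottage cheese with both tight: 3.338 servings and 0.8235 servings → $1.29.
banana + carrots with both tight: 3.324 servings and 0.4257 servings → $1.00.
banana + peanut butter with both tight: 3.35 servings and 0.4 servings → $1.02.
cottage cheese + carrots: intersection lies outside the first quadrant.
cottage cheese + peanut butter: intersection lies outside the first quadrant.
carrots + peanut butter: intersection lies outside the first quadrant.
Cheapest feasible corner: $0.94.

$0.94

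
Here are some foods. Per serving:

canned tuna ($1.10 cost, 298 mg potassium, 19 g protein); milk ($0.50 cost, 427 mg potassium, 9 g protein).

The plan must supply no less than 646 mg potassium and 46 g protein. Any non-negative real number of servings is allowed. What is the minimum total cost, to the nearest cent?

A basic optimal solution has at most two foods positive. Try each food alone and each pair with both targets met exactly.
canned tuna only: max(646/298, 46/19) = 2.421 servings → $2.66.
milk only: max(646/427, 46/9) = 5.111 servings → $2.56.
canned tuna + milk: intersection lies outside the first quadrant.
So the least-cost plan costs $2.56.

$2.56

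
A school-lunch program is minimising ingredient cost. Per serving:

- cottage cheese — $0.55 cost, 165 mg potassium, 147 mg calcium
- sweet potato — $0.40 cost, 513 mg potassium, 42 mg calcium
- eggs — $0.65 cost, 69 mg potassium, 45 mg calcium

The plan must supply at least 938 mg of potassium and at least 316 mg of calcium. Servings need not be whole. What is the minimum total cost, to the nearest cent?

At the optimum either one food covers both requirements or two foods hit both targets exactly; no other combination can be cheaper.
cottage cheese only: max(938/165, 316/147) = 5.685 servings → $3.13.
sweet potato only: max(938/513, 316/42) = 7.524 servings → $3.01.
eggs only: max(938/69, 316/45) = 13.59 servings → $8.84.
cottage cheese + sweet potato with both tight: 1.792 servings and 1.252 servings → $1.49.
cottage cheese + eggs with both targets exact would need a negative amount; discard.
sweet potato + eggs with both tight: 1.011 servings and 6.079 servings → $4.36.
Cheapest feasible corner: $1.49.

$1.49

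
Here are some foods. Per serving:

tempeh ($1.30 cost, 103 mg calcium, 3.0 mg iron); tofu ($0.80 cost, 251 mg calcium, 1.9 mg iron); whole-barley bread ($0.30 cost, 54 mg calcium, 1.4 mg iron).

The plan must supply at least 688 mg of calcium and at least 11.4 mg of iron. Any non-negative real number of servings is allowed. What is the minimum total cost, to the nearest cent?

$2.99

tempeh only: max(688/103, 11.4/3.0) = 6.68 servings → $8.68.
tofu only: max(688/251, 11.4/1.9) = 6 servings → $4.80.
whole-barley bread only: max(688/54, 11.4/1.4) = 12.74 servings → $3.82.
tempeh + tofu with both tight: 2.789 servings and 1.597 servings → $4.90.
tempeh + whole-barley bread: intersection lies outside the first quadrant.
tofu + whole-barley bread with both tight: 1.397 servings and 6.247 servings → $2.99.
Cheapest feasible corner: $2.99.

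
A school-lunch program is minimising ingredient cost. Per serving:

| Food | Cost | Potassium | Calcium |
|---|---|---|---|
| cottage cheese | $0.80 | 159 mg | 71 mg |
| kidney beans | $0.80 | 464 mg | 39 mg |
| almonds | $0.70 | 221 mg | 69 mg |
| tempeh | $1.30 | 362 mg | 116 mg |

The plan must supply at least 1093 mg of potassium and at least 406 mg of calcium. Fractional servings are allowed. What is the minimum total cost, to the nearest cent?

$4.12

A basic optimal solution has at most two foods positive. Try each food alone and each pair with both targets met exactly.
cottage cheese only: max(1093/159, 406/71) = 6.874 servings → $5.50.
kidney beans only: max(1093/464, 406/39) = 10.41 servings → $8.33.
almonds only: max(1093/221, 406/69) = 5.884 servings → $4.12.
tempeh only: max(1093/362, 406/116) = 3.5 servings → $4.55.
cottage cheese + kidney beans with both tight: 5.45 servings and 0.4879 servings → $4.75.
cottage cheese + almonds with both tight: 3.032 servings and 2.765 servings → $4.36.
cottage cheese + tempeh with both tight: 2.781 servings and 1.798 servings → $4.56.
kidney beans + almonds with both targets exact would need a negative amount; discard.
kidney beans + tempeh: intersection lies outside the first quadrant.
almonds + tempeh: intersection lies outside the first quadrant.
Cheapest feasible corner: $4.12.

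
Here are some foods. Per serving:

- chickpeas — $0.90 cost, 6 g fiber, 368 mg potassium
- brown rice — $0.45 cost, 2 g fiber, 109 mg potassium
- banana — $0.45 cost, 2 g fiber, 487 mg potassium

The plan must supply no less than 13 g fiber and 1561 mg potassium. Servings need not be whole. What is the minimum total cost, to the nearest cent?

Minimising a linear cost over {fiber ≥ 13, potassium ≥ 1561, servings ≥ 0} — the optimum is at a vertex, using one or two foods.
chickpeas only: max(13/6, 1561/368) = 4.242 servings → $3.82.
brown rice only: max(13/2, 1561/109) = 14.32 servings → $6.44.
banana only: max(13/2, 1561/487) = 6.5 servings → $2.92.
chickpeas + brown rice with both targets exact would need a negative amount; discard.
chickpeas + banana with both tight: 1.468 servings and 2.096 servings → $2.26.
brown rice + banana with both tight: 4.245 servings and 2.255 servings → $2.92.
So the least-cost plan costs $2.26.

$2.26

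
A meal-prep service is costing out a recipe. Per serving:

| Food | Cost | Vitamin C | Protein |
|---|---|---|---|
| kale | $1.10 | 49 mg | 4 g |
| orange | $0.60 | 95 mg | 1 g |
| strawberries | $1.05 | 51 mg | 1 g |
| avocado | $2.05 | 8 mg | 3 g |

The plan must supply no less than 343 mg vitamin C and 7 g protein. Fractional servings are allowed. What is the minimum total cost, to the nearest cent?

An LP optimum is at a vertex; with two nutrient constraints at most two foods are used. Check each candidate.
kale only: max(343/49, 7/4) = 7 servings → $7.70.
orange only: max(343/95, 7/1) = 7 servings → $4.20.
strawberries only: max(343/51, 7/1) = 7 servings → $7.35.
avocado only: max(343/8, 7/3) = 42.88 servings → $87.89.
kale + orange with both tight: 0.9728 servings and 3.109 servings → $2.94.
kale + strawberries with both tight: 0.09032 servings and 6.639 servings → $7.07.
kale + avocado with both targets exact would need a negative amount; discard.
orange + strawberries: intersection lies outside the first quadrant.
orange + avocado with both tight: 3.513 servings and 1.162 servings → $4.49.
strawberries + avocado with both tight: 6.71 servings and 0.09655 servings → $7.24.
Cheapest feasible corner: $2.94.

$2.94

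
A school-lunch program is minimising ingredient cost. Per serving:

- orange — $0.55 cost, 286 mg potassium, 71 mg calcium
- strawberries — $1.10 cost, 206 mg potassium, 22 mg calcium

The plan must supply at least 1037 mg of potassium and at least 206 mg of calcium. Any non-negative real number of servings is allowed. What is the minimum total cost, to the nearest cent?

$1.99

For a min-cost LP with two ≥-constraints, a basic feasible solution has at most two positive variables.
orange only: max(1037/286, 206/71) = 3.626 servings → $1.99.
strawberries only: max(1037/206, 206/22) = 9.364 servings → $10.30.
orange + strawberries with both tight: 2.354 servings and 1.765 servings → $3.24.
Cheapest feasible corner: $1.99.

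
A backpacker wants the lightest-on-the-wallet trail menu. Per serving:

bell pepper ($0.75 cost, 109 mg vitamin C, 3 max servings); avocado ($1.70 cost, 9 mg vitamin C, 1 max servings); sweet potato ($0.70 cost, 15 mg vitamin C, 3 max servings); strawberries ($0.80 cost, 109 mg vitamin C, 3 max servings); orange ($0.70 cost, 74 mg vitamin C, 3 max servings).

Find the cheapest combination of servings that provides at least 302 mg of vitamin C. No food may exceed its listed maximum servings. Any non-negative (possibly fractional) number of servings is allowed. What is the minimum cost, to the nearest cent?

Cost per mg of vitamin C: bell pepper $0.0069, strawberries $0.0073, orange $0.0095, sweet potato $0.0467, avocado $0.1889.
Take 2.771 servings of bell pepper: +302.0 mg vitamin C for $2.08 (total $2.08, still need 0.0 mg).
Filling from the cheapest source first is optimal under one linear minimum: $2.08.

$2.08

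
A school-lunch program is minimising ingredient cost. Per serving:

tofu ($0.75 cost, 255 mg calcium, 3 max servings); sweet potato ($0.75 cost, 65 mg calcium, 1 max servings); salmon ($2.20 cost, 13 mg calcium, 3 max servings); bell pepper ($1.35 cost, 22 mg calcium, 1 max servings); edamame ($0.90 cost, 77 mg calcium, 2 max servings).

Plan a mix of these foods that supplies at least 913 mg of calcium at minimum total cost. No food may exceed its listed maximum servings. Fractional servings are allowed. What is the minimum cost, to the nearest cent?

$3.97

Cost per mg of calcium: tofu $0.0029, sweet potato $0.0115, edamame $0.0117, bell pepper $0.0614, salmon $0.1692.
Take 3 servings of tofu: +765.0 mg calcium for $2.25 (total $2.25, still need 148.0 mg).
Take 1 serving of sweet potato: +65.0 mg calcium for $0.75 (total $3.00, still need 83.0 mg).
Take 1.078 servings of edamame: +83.0 mg calcium for $0.97 (total $3.97, still need 0.0 mg).
Greedy by cheapest-per-mg is optimal for a single linear constraint, so the minimum cost is $3.97.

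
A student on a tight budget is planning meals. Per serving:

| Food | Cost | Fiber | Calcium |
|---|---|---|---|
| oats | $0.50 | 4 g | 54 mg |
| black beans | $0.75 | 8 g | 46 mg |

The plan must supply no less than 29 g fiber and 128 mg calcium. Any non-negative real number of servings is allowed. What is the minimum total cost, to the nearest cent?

$2.72

For a min-cost LP with two ≥-constraints, a basic feasible solution has at most two positive variables.
oats only: max(29/4, 128/54) = 7.25 servings → $3.62.
black beans only: max(29/8, 128/46) = 3.625 servings → $2.72.
oats + black beans with both targets exact would need a negative amount; discard.
Cheapest feasible corner: $2.72.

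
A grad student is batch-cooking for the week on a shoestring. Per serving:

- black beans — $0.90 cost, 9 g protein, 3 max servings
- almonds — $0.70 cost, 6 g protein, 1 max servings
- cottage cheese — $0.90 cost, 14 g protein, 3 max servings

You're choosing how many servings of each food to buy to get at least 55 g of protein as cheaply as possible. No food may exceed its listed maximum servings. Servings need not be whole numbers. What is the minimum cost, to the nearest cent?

$4.00

Cost per g of protein: cottage cheese $0.0643, black beans $0.1000, almonds $0.1167.
Take 3 servings of cottage cheese: +42.0 g protein for $2.70 (total $2.70, still need 13.0 g).
Take 1.444 servings of black beans: +13.0 g protein for $1.30 (total $4.00, still need 0.0 g).
Filling from the cheapest source first is optimal under one linear minimum: $4.00.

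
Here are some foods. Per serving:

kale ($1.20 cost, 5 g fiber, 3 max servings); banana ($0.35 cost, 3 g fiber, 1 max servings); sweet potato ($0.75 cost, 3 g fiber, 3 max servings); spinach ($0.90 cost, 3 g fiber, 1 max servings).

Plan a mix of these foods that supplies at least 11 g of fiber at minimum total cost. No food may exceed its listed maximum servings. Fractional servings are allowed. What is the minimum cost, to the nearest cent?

$2.27

Cost per g of fiber: banana $0.1167, kale $0.2400, sweet potato $0.2500, spinach $0.3000.
Take 1 serving of banana: +3.0 g fiber for $0.35 (total $0.35, still need 8.0 g).
Take 1.6 servings of kale: +8.0 g fiber for $1.92 (total $2.27, still need 0.0 g).
Filling from the cheapest source first is optimal under one linear minimum: $2.27.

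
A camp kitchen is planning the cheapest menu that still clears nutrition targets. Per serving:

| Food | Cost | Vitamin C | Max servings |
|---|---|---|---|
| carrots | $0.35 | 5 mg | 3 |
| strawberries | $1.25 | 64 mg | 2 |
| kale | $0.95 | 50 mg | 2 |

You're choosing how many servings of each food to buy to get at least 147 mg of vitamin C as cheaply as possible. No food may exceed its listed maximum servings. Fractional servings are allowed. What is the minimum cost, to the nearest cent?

$2.82

Cost per mg of vitamin C: kale $0.0190, strawberries $0.0195, carrots $0.0700.
Take 2 servings of kale: +100.0 mg vitamin C for $1.90 (total $1.90, still need 47.0 mg).
Take 0.7344 servings of strawberries: +47.0 mg vitamin C for $0.92 (total $2.82, still need 0.0 mg).
Filling from the cheapest source first is optimal under one linear minimum: $2.82.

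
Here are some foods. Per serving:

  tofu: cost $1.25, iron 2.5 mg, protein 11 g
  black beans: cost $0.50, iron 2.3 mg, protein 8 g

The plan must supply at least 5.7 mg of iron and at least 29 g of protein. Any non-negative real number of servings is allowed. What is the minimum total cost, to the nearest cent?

For a min-cost LP with two ≥-constraints, a basic feasible solution has at most two positive variables.
tofu only: max(5.7/2.5, 29/11) = 2.636 servings → $3.30.
black beans only: max(5.7/2.3, 29/8) = 3.625 servings → $1.81.
tofu + black beans: the both-tight solution has a negative serving — not a feasible corner.
So the least-cost plan costs $1.81.

$1.81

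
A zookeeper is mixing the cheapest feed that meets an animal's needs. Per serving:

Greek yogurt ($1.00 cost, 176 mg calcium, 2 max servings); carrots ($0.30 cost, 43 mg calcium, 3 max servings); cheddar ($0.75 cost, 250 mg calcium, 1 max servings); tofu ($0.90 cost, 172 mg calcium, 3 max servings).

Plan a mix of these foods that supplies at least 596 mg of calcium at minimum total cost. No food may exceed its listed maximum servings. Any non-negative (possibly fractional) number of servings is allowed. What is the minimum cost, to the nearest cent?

Cost per mg of calcium: cheddar $0.0030, tofu $0.0052, Greek yogurt $0.0057, carrots $0.0070.
Take 1 serving of cheddar: +250.0 mg calcium for $0.75 (total $0.75, still need 346.0 mg).
Take 2.012 servings of tofu: +346.0 mg calcium for $1.81 (total $2.56, still need 0.0 mg).
Filling from the cheapest source first is optimal under one linear minimum: $2.56.

$2.56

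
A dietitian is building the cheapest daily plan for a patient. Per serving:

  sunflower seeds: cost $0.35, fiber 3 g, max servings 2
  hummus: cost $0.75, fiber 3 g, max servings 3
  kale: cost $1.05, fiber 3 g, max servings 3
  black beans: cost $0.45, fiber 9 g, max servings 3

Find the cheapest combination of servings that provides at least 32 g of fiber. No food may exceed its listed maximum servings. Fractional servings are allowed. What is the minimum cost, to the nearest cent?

Cost per g of fiber: black beans $0.0500, sunflower seeds $0.1167, hummus $0.2500, kale $0.3500.
Take 3 servings of black beans: +27.0 g fiber for $1.35 (total $1.35, still need 5.0 g).
Take 1.667 servings of sunflower seeds: +5.0 g fiber for $0.58 (total $1.93, still need 0.0 g).
Greedy by cheapest-per-g is optimal for a single linear constraint, so the minimum cost is $1.93.

$1.93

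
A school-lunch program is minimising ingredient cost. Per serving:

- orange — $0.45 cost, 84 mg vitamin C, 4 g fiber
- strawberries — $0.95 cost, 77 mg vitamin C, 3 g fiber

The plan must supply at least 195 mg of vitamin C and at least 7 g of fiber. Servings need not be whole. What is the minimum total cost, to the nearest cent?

For a min-cost LP with two ≥-constraints, a basic feasible solution has at most two positive variables.
orange only: max(195/84, 7/4) = 2.321 servings → $1.04.
strawberries only: max(195/77, 7/3) = 2.532 servings → $2.41.
orange + strawberries: intersection lies outside the first quadrant.
So the least-cost plan costs $1.04.

$1.04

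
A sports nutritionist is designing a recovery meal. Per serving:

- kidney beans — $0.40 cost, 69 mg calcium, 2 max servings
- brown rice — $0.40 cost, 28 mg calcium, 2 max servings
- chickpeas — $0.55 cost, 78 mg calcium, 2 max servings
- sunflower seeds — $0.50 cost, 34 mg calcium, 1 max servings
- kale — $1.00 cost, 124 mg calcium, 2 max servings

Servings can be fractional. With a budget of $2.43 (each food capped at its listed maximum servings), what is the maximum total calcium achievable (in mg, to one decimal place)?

Calcium per dollar: kidney beans 172.5, chickpeas 141.8, kale 124, brown rice 70, sunflower seeds 68.
Take 2 servings of kidney beans: spends $0.80, +138.0 mg calcium (running total 138.0 mg).
Take 2 servings of chickpeas: spends $1.10, +156.0 mg calcium (running total 294.0 mg).
Take 0.53 servings of kale: spends $0.53, +65.7 mg calcium (running total 359.7 mg).
Filling greedily by calcium-per-dollar is optimal for one linear limit, giving 359.7 mg.

359.7 mg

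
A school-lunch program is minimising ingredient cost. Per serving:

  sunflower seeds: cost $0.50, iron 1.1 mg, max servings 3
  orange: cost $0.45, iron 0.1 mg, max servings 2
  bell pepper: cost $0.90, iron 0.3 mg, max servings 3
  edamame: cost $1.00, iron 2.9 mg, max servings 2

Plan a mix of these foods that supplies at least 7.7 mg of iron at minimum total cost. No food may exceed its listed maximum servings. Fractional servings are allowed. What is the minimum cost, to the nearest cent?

Cost per mg of iron: edamame $0.3448, sunflower seeds $0.4545, bell pepper $3.0000, orange $4.5000.
Take 2 servings of edamame: +5.8 mg iron for $2.00 (total $2.00, still need 1.9 mg).
Take 1.727 servings of sunflower seeds: +1.9 mg iron for $0.86 (total $2.86, still need 0.0 mg).
Filling from the cheapest source first is optimal under one linear minimum: $2.86.

$2.86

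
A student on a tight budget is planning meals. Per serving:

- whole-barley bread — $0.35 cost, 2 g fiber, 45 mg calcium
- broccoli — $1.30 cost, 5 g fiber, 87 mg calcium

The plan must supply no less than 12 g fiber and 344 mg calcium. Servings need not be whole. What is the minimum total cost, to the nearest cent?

whole-barley bread only: max(12/2, 344/45) = 7.644 servings → $2.68.
broccoli only: max(12/5, 344/87) = 3.954 servings → $5.14.
whole-barley bread + broccoli: the both-tight solution has a negative serving — not a feasible corner.
So the least-cost plan costs $2.68.

$2.68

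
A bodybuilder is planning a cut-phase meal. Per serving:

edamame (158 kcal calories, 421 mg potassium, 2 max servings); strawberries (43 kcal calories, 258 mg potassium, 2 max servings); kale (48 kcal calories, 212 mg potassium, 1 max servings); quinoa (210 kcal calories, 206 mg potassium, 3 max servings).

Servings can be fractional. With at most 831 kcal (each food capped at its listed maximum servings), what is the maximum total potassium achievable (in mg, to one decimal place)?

Potassium per kcal: strawberries 6, kale 4.417, edamame 2.665, quinoa 0.981.
Take 2 servings of strawberries: uses 86 kcal, +516.0 mg potassium (running total 516.0 mg).
Take 1 serving of kale: uses 48 kcal, +212.0 mg potassium (running total 728.0 mg).
Take 2 servings of edamame: uses 316 kcal, +842.0 mg potassium (running total 1570.0 mg).
Take 1.814 servings of quinoa: uses 381 kcal, +373.7 mg potassium (running total 1943.7 mg).
Filling greedily by potassium-per-kcal is optimal for one linear limit, giving 1943.7 mg.

1943.7 mg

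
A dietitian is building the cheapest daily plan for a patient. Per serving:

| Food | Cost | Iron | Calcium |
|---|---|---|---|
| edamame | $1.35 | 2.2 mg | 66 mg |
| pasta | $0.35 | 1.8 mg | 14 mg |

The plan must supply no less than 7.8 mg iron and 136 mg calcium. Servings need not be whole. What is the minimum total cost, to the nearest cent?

With two linear requirements the optimum uses one or two foods; enumerate the corners.
edamame only: max(7.8/2.2, 136/66) = 3.545 servings → $4.79.
pasta only: max(7.8/1.8, 136/14) = 9.714 servings → $3.40.
edamame + pasta with both tight: 1.541 servings and 2.45 servings → $2.94.
Cheapest feasible corner: $2.94.

$2.94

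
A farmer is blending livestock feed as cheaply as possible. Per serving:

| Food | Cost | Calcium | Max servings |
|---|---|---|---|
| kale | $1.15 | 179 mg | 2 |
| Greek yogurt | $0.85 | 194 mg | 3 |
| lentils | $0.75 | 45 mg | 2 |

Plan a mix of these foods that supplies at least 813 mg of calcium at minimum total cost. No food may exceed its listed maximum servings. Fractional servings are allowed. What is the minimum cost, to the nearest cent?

Cost per mg of calcium: Greek yogurt $0.0044, kale $0.0064, lentils $0.0167.
Take 3 servings of Greek yogurt: +582.0 mg calcium for $2.55 (total $2.55, still need 231.0 mg).
Take 1.291 servings of kale: +231.0 mg calcium for $1.48 (total $4.03, still need 0.0 mg).
Greedy by cheapest-per-mg is optimal for a single linear constraint, so the minimum cost is $4.03.

$4.03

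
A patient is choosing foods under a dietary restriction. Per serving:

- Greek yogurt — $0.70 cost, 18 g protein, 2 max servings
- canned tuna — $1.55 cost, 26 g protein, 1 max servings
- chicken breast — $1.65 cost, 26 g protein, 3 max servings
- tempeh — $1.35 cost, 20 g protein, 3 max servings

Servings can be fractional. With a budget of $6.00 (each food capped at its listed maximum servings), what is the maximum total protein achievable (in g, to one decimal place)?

110.1 g

Protein per dollar: Greek yogurt 25.71, canned tuna 16.77, chicken breast 15.76, tempeh 14.81.
Take 2 servings of Greek yogurt: spends $1.40, +36.0 g protein (running total 36.0 g).
Take 1 serving of canned tuna: spends $1.55, +26.0 g protein (running total 62.0 g).
Take 1.848 servings of chicken breast: spends $3.05, +48.1 g protein (running total 110.1 g).
Greedy by best ratio exhausts the cost allowance optimally: 110.1 g.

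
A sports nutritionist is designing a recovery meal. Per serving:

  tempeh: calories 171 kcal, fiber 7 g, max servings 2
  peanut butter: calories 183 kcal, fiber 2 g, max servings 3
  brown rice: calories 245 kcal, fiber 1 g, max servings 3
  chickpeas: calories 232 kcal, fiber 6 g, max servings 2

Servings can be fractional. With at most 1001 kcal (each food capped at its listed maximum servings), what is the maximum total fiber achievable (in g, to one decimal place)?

28.1 g

Fiber per kcal: tempeh 0.04094, chickpeas 0.02586, peanut butter 0.01093, brown rice 0.004082.
Take 2 servings of tempeh: uses 342 kcal, +14.0 g fiber (running total 14.0 g).
Take 2 servings of chickpeas: uses 464 kcal, +12.0 g fiber (running total 26.0 g).
Take 1.066 servings of peanut butter: uses 195 kcal, +2.1 g fiber (running total 28.1 g).
Filling greedily by fiber-per-kcal is optimal for one linear limit, giving 28.1 g.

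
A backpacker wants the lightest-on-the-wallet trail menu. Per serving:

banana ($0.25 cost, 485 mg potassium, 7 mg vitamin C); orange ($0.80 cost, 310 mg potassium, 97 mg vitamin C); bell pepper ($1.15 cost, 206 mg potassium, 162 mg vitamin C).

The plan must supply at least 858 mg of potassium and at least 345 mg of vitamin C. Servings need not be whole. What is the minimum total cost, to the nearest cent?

The cheapest plan sits at a corner of the feasible region — with two constraints it uses at most two foods.
banana only: max(858/485, 345/7) = 49.29 servings → $12.32.
orange only: max(858/310, 345/97) = 3.557 servings → $2.85.
bell pepper only: max(858/206, 345/162) = 4.165 servings → $4.79.
banana + orange: intersection lies outside the first quadrant.
banana + bell pepper with both tight: 0.8807 servings and 2.092 servings → $2.63.
orange + bell pepper with both tight: 2.246 servings and 0.7846 servings → $2.70.
So the least-cost plan costs $2.63.

$2.63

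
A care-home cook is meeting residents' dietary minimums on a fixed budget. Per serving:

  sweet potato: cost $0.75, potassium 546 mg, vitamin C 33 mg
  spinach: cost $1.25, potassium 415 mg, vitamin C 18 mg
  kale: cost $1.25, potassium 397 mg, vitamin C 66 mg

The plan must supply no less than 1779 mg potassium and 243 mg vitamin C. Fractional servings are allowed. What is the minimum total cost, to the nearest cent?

$4.72

Minimising a linear cost over {potassium ≥ 1779, vitamin C ≥ 243, servings ≥ 0} — the optimum is at a vertex, using one or two foods.
sweet potato only: max(1779/546, 243/33) = 7.364 servings → $5.52.
spinach only: max(1779/415, 243/18) = 13.5 servings → $16.88.
kale only: max(1779/397, 243/66) = 4.481 servings → $5.60.
sweet potato + spinach: the both-tight solution has a negative serving — not a feasible corner.
sweet potato + kale with both tight: 0.9131 servings and 3.225 servings → $4.72.
spinach + kale with both tight: 1.035 servings and 3.4 servings → $5.54.
So the least-cost plan costs $4.72.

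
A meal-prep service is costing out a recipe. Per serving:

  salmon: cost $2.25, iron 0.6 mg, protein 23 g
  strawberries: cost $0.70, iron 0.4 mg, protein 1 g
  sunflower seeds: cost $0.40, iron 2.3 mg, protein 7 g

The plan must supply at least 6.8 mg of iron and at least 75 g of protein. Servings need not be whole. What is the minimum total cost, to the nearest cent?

salmon only: max(6.8/0.6, 75/23) = 11.33 servings → $25.50.
strawberries only: max(6.8/0.4, 75/1) = 75 servings → $52.50.
sunflower seeds only: max(6.8/2.3, 75/7) = 10.71 servings → $4.29.
salmon + strawberries with both tight: 2.698 servings and 12.95 servings → $15.14.
salmon + sunflower seeds with both tight: 2.565 servings and 2.287 servings → $6.69.
strawberries + sunflower seeds with both targets exact would need a negative amount; discard.
So the least-cost plan costs $4.29.

$4.29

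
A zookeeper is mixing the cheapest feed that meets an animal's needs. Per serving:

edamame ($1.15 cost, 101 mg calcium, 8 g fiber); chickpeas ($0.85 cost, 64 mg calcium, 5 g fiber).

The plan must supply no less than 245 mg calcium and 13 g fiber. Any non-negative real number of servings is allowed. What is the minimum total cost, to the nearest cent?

For a min-cost LP with two ≥-constraints, a basic feasible solution has at most two positive variables.
edamame only: max(245/101, 13/8) = 2.426 servings → $2.79.
chickpeas only: max(245/64, 13/5) = 3.828 servings → $3.25.
edamame + chickpeas with both targets exact would need a negative amount; discard.
Cheapest feasible corner: $2.79.

$2.79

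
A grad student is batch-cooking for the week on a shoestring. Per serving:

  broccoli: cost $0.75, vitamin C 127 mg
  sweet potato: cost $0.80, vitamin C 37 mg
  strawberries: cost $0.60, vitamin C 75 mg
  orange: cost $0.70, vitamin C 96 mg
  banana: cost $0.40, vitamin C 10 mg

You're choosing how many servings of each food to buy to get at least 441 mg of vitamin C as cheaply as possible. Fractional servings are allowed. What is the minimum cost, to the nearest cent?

Cost per mg of vitamin C: broccoli $0.0059, orange $0.0073, strawberries $0.0080, sweet potato $0.0216, banana $0.0400.
With no serving limits, use only broccoli: 441 mg / 127 mg = 3.472 servings × $0.75 = $2.60.

$2.60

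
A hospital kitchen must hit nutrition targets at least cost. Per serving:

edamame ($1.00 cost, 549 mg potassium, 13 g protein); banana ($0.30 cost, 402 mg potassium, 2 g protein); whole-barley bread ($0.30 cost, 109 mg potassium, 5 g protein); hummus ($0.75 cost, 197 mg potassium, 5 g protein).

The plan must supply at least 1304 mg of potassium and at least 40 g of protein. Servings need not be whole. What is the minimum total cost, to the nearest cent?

$2.62

Compare the cost at each extreme point of the feasible region.
edamame only: max(1304/549, 40/13) = 3.077 servings → $3.08.
banana only: max(1304/402, 40/2) = 20 servings → $6.00.
whole-barley bread only: max(1304/109, 40/5) = 11.96 servings → $3.59.
hummus only: max(1304/197, 40/5) = 8 servings → $6.00.
edamame + banana: intersection lies outside the first quadrant.
edamame + whole-barley bread with both tight: 1.627 servings and 3.771 servings → $2.76.
edamame + hummus: the both-tight solution has a negative serving — not a feasible corner.
banana + whole-barley bread with both tight: 1.205 servings and 7.518 servings → $2.62.
banana + hummus: intersection lies outside the first quadrant.
whole-barley bread + hummus with both tight: 3.091 servings and 4.909 servings → $4.61.
So the least-cost plan costs $2.62.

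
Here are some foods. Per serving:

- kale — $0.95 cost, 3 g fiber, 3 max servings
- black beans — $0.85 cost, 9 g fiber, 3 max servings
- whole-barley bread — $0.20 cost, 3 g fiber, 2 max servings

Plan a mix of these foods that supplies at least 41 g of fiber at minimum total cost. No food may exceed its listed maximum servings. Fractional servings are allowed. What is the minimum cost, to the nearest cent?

$5.48

Cost per g of fiber: whole-barley bread $0.0667, black beans $0.0944, kale $0.3167.
Take 2 servings of whole-barley bread: +6.0 g fiber for $0.40 (total $0.40, still need 35.0 g).
Take 3 servings of black beans: +27.0 g fiber for $2.55 (total $2.95, still need 8.0 g).
Take 2.667 servings of kale: +8.0 g fiber for $2.53 (total $5.48, still need 0.0 g).
Greedy by cheapest-per-g is optimal for a single linear constraint, so the minimum cost is $5.48.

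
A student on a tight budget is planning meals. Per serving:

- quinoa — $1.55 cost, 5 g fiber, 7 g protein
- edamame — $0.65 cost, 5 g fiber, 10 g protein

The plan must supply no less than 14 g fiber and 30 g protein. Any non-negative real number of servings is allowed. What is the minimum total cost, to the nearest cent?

$1.95

A basic optimal solution has at most two foods positive. Try each food alone and each pair with both targets met exactly.
quinoa only: max(14/5, 30/7) = 4.286 servings → $6.64.
edamame only: max(14/5, 30/10) = 3 servings → $1.95.
quinoa + edamame: intersection lies outside the first quadrant.
So the least-cost plan costs $1.95.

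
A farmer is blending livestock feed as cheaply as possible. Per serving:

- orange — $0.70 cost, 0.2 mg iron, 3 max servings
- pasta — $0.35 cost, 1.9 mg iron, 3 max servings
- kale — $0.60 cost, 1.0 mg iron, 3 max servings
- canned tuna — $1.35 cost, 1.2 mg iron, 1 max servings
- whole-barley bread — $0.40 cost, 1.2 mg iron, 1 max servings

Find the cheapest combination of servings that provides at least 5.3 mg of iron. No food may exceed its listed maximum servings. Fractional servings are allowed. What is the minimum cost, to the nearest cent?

Cost per mg of iron: pasta $0.1842, whole-barley bread $0.3333, kale $0.6000, canned tuna $1.1250, orange $3.5000.
Take 2.789 servings of pasta: +5.3 mg iron for $0.98 (total $0.98, still need 0.0 mg).
Greedy by cheapest-per-mg is optimal for a single linear constraint, so the minimum cost is $0.98.

$0.98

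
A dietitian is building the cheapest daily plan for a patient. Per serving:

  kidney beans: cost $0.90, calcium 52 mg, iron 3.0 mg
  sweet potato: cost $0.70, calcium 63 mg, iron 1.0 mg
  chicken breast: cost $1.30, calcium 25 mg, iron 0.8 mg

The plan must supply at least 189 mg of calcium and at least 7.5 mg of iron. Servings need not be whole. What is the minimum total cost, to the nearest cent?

$2.77

Compare the cost at each extreme point of the feasible region.
kidney beans only: max(189/52, 7.5/3.0) = 3.635 servings → $3.27.
sweet potato only: max(189/63, 7.5/1.0) = 7.5 servings → $5.25.
chicken breast only: max(189/25, 7.5/0.8) = 9.375 servings → $12.19.
kidney beans + sweet potato with both tight: 2.069 servings and 1.292 servings → $2.77.
kidney beans + chicken breast with both tight: 1.087 servings and 5.299 servings → $7.87.
sweet potato + chicken breast with both targets exact would need a negative amount; discard.
So the least-cost plan costs $2.77.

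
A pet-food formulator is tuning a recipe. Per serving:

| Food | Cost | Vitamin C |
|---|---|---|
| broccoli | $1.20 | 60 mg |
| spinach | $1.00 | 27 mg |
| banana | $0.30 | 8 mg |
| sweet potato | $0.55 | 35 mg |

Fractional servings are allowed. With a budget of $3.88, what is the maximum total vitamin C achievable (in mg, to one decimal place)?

Vitamin C per dollar: sweet potato 63.64, broccoli 50, spinach 27, banana 26.67.
With no serving limits, spend the whole cost allowance on sweet potato: $3.88 / $0.55 × 35 mg = 246.9 mg.

246.9 mg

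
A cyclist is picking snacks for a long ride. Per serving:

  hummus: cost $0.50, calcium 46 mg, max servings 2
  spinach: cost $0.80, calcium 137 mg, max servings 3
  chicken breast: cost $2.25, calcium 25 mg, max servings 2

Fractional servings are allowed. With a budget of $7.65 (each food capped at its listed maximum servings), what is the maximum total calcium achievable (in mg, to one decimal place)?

Calcium per dollar: spinach 171.2, hummus 92, chicken breast 11.11.
Take 3 servings of spinach: spends $2.40, +411.0 mg calcium (running total 411.0 mg).
Take 2 servings of hummus: spends $1.00, +92.0 mg calcium (running total 503.0 mg).
Take 1.889 servings of chicken breast: spends $4.25, +47.2 mg calcium (running total 550.2 mg).
Filling greedily by calcium-per-dollar is optimal for one linear limit, giving 550.2 mg.

550.2 mg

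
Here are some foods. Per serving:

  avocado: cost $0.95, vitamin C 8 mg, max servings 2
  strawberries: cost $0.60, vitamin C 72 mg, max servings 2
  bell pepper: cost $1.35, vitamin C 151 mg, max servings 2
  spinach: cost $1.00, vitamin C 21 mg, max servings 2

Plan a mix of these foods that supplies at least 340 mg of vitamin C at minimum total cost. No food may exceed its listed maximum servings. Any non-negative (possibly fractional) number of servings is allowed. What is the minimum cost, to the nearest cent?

$2.95

Cost per mg of vitamin C: strawberries $0.0083, bell pepper $0.0089, spinach $0.0476, avocado $0.1187.
Take 2 servings of strawberries: +144.0 mg vitamin C for $1.20 (total $1.20, still need 196.0 mg).
Take 1.298 servings of bell pepper: +196.0 mg vitamin C for $1.75 (total $2.95, still need 0.0 mg).
Filling from the cheapest source first is optimal under one linear minimum: $2.95.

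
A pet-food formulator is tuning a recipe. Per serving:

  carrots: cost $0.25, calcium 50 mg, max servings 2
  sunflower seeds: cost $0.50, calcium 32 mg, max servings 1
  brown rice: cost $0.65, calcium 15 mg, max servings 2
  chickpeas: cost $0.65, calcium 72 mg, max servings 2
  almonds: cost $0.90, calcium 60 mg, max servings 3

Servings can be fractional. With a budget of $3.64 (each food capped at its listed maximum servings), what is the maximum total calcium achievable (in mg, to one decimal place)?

Calcium per dollar: carrots 200, chickpeas 110.8, almonds 66.67, sunflower seeds 64, brown rice 23.08.
Take 2 servings of carrots: spends $0.50, +100.0 mg calcium (running total 100.0 mg).
Take 2 servings of chickpeas: spends $1.30, +144.0 mg calcium (running total 244.0 mg).
Take 2.044 servings of almonds: spends $1.84, +122.7 mg calcium (running total 366.7 mg).
Filling greedily by calcium-per-dollar is optimal for one linear limit, giving 366.7 mg.

366.7 mg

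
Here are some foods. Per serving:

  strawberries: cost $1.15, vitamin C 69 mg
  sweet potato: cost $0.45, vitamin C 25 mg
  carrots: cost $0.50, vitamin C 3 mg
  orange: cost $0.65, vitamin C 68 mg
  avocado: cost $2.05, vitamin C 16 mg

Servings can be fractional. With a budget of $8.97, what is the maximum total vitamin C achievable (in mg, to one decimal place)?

938.4 mg

Vitamin C per dollar: orange 104.6, strawberries 60, sweet potato 55.56, avocado 7.805, carrots 6.
With no serving limits, spend the whole cost allowance on orange: $8.97 / $0.65 × 68 mg = 938.4 mg.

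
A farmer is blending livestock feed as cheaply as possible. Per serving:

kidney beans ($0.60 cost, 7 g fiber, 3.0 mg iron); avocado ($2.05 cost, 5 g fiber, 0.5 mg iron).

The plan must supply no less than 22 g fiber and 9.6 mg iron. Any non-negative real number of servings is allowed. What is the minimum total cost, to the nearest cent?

$1.92

This is a tiny linear program; its minimum lies at a vertex of the feasible set. List the vertices and price them.
kidney beans only: max(22/7, 9.6/3.0) = 3.2 servings → $1.92.
avocado only: max(22/5, 9.6/0.5) = 19.2 servings → $39.36.
kidney beans + avocado with both targets exact would need a negative amount; discard.
The minimum over all feasible corners is $1.92.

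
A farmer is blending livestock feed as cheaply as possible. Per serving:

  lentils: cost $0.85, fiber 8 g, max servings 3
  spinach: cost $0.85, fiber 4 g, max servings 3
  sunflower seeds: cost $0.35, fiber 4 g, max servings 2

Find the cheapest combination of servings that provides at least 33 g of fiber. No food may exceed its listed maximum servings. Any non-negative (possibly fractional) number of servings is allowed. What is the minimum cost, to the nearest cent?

Cost per g of fiber: sunflower seeds $0.0875, lentils $0.1062, spinach $0.2125.
Take 2 servings of sunflower seeds: +8.0 g fiber for $0.70 (total $0.70, still need 25.0 g).
Take 3 servings of lentils: +24.0 g fiber for $2.55 (total $3.25, still need 1.0 g).
Take 0.25 servings of spinach: +1.0 g fiber for $0.21 (total $3.46, still need 0.0 g).
Filling from the cheapest source first is optimal under one linear minimum: $3.46.

$3.46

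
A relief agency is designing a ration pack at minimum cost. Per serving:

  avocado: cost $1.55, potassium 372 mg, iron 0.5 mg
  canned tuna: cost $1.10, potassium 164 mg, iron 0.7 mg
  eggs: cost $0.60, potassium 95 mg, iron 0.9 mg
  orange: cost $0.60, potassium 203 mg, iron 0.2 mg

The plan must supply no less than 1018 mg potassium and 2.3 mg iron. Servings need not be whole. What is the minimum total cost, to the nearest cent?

$3.52

avocado only: max(1018/372, 2.3/0.5) = 4.6 servings → $7.13.
canned tuna only: max(1018/164, 2.3/0.7) = 6.207 servings → $6.83.
eggs only: max(1018/95, 2.3/0.9) = 10.72 servings → $6.43.
orange only: max(1018/203, 2.3/0.2) = 11.5 servings → $6.90.
avocado + canned tuna with both tight: 1.88 servings and 1.943 servings → $5.05.
avocado + eggs with both tight: 2.428 servings and 1.206 servings → $4.49.
avocado + orange: intersection lies outside the first quadrant.
canned tuna + eggs: intersection lies outside the first quadrant.
canned tuna + orange with both tight: 2.409 servings and 3.069 servings → $4.49.
eggs + orange with both tight: 1.608 servings and 4.262 servings → $3.52.
So the least-cost plan costs $3.52.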